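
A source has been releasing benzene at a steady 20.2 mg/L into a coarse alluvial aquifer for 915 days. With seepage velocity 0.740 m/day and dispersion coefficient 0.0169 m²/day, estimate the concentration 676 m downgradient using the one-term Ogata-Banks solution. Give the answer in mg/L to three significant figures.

For a continuous step input, C/C₀ ≈ ½·erfc((x−vt)/(2√(Dt))).
vt = 0.740 × 915 = 677.1 m and 2√(Dt) = 2√(0.0169 × 915) = 7.865 m.
Argument (x−vt)/(2√(Dt)) = (676 − 677.1)/7.865 = -0.1399; ½·erfc(-0.1399) = 0.5784.
C = 20.2 × 0.5784 = 11.7 mg/L.

11.7 mg/L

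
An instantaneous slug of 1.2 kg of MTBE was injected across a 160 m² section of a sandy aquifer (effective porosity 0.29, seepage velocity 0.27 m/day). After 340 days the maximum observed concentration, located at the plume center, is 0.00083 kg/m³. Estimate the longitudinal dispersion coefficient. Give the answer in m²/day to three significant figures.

0.227 m²/day

At the plume center C_max = M/(n_e·A·√(4πDt)), so D = M²/(4πt·(n_e·A·C_max)²).
n_e·A·C_max = 0.29 × 160 × 0.00083 = 0.03851 kg/m.
D = 1.2²/(4π × 340 × 0.03851²) = 0.227 m²/day.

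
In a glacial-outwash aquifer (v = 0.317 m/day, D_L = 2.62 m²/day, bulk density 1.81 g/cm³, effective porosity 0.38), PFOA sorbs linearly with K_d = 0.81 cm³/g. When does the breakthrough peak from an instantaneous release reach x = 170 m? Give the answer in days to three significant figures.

2480 days

Retardation factor R = 1 + ρ_b·K_d/n = 1 + 1.81 × 0.81/0.38 = 4.858.
Sorption retards both mechanisms: v_R = v/R = 0.06525 m/day, D_R = D/R = 0.5393 m²/day.
Peak time from v_R²t² + 2D_R t − x² = 0: t = (√(D_R² + v_R²x²) − D_R)/v_R².
√(D_R² + v_R²x²) = √(0.5393² + 0.06525² × 170²) = 11.11; v_R² = 0.004258.
t = (11.11 − 0.5393)/0.004258 = 2480 days.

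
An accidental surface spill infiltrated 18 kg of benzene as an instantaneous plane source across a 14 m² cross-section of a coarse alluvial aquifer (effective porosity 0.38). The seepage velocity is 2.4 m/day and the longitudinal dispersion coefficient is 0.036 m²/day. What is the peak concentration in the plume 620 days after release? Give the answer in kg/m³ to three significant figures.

0.202 kg/m³

The peak of an instantaneous 1D plume sits at x = vt; there the Gaussian factor is 1 and C_max = M/(n_e·A·√(4πDt)), where n_e·A is the pore area the mass is dissolved in.
√(4πDt) = √(4π × 0.036 × 620) = 16.75 m, so C_max = 18/(0.38 × 14 × 16.75) = 0.202 kg/m³.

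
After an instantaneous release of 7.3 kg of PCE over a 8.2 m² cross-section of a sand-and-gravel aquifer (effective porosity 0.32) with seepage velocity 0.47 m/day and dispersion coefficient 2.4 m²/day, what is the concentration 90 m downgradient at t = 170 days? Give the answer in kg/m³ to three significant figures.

0.0365 kg/m³

For an instantaneous plane source, C(x,t) = M/(n_e·A·√(4πDt)) · exp(−(x−vt)²/(4Dt)), with n_e·A the pore (flow) area.
Plume center vt = 0.47 × 170 = 79.9 m, so the well at 90 m is 10.1 m downgradient of the peak.
√(4πDt) = 71.60 m, giving peak height M/(n_e·A·√(4πDt)) = 7.3/(0.32 × 8.2 × 71.60) = 0.03885 kg/m³.
(x−vt)²/(4Dt) = (10.1)²/(4 × 2.4 × 170) = 0.06251; exp(−0.06251) = 0.9394.
C = 0.03885 × 0.9394 = 0.0365 kg/m³.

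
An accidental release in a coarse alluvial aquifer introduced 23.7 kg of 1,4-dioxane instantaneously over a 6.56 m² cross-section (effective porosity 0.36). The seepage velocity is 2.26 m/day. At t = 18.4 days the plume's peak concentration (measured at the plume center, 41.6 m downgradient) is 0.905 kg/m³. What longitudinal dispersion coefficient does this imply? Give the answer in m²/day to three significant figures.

0.532 m²/day

At the plume center C_max = M/(n_e·A·√(4πDt)), so D = M²/(4πt·(n_e·A·C_max)²).
n_e·A·C_max = 0.36 × 6.56 × 0.905 = 2.137 kg/m.
D = 23.7²/(4π × 18.4 × 2.137²) = 0.532 m²/day.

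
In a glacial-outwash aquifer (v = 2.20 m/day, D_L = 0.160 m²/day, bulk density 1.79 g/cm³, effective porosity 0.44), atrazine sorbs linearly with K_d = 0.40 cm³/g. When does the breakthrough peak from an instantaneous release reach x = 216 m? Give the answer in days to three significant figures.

258 days

Retardation factor R = 1 + ρ_b·K_d/n = 1 + 1.79 × 0.40/0.44 = 2.627.
Sorption retards both mechanisms: v_R = v/R = 0.8375 m/day, D_R = D/R = 0.06091 m²/day.
Peak time from v_R²t² + 2D_R t − x² = 0: t = (√(D_R² + v_R²x²) − D_R)/v_R².
√(D_R² + v_R²x²) = √(0.06091² + 0.8375² × 216²) = 180.9; v_R² = 0.7014.
t = (180.9 − 0.06091)/0.7014 = 258 days.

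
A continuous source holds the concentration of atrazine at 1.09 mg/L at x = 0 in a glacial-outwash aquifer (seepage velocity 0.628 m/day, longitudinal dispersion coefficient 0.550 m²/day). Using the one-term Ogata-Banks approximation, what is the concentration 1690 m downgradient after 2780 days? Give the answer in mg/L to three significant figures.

0.920 mg/L

For a continuous step input, C/C₀ ≈ ½·erfc((x−vt)/(2√(Dt))).
vt = 0.628 × 2780 = 1745.84 m and 2√(Dt) = 2√(0.550 × 2780) = 78.20 m.
Argument (x−vt)/(2√(Dt)) = (1690 − 1745.84)/78.20 = -0.7141; ½·erfc(-0.7141) = 0.8437.
C = 1.09 × 0.8437 = 0.920 mg/L.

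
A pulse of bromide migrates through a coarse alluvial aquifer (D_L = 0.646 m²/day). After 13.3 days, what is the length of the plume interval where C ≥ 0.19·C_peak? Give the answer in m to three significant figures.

The plume is Gaussian with σ = √(2Dt) = √(2 × 0.646 × 13.3) = 4.145 m.
C/C_peak = exp(−Δx²/(2σ²)) = 0.19 ⇒ Δx = σ·√(−2 ln 0.19) = 4.145 × 1.822 = 7.552 m.
Width = 2Δx = 15.1 m.

15.1 m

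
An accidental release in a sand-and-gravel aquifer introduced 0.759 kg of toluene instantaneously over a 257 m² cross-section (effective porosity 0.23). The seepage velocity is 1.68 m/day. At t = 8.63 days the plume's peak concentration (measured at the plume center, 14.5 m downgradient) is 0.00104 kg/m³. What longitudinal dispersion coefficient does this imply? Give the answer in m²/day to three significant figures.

1.41 m²/day

At the plume center C_max = M/(n_e·A·√(4πDt)), so D = M²/(4πt·(n_e·A·C_max)²).
n_e·A·C_max = 0.23 × 257 × 0.00104 = 0.06147 kg/m.
D = 0.759²/(4π × 8.63 × 0.06147²) = 1.41 m²/day.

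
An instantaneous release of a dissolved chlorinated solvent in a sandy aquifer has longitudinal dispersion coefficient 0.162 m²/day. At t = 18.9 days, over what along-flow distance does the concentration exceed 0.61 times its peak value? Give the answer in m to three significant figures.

The plume is Gaussian with σ = √(2Dt) = √(2 × 0.162 × 18.9) = 2.475 m.
C/C_peak = exp(−Δx²/(2σ²)) = 0.61 ⇒ Δx = σ·√(−2 ln 0.61) = 2.475 × 0.9943 = 2.461 m.
Width = 2Δx = 4.92 m.

4.92 m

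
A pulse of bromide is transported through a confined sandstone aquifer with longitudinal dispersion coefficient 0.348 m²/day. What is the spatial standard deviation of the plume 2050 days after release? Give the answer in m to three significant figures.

37.8 m

Dispersive spreading gives a Gaussian with σ² = 2Dt; advection only shifts the center.
σ = √(2 × 0.348 × 2050) = 37.8 m.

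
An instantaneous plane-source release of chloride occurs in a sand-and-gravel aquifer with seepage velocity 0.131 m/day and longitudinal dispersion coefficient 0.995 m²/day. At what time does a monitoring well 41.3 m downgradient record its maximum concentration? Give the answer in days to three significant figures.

For the 1D instantaneous-source solution, setting ∂C/∂t = 0 at fixed x gives v²t² + 2Dt − x² = 0, so t = (√(D² + v²x²) − D)/v².
√(D² + v²x²) = √(0.995² + 0.131² × 41.3²) = 5.501; v² = 0.017161.
t = (5.501 − 0.995)/0.017161 = 263 days (vs. the pure-advection estimate x/v = 315 d).

263 days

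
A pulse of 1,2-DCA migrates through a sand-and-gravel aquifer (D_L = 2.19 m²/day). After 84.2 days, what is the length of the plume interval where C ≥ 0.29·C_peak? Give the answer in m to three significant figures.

The plume is Gaussian with σ = √(2Dt) = √(2 × 2.19 × 84.2) = 19.20 m.
C/C_peak = exp(−Δx²/(2σ²)) = 0.29 ⇒ Δx = σ·√(−2 ln 0.29) = 19.20 × 1.573 = 30.20 m.
Width = 2Δx = 60.4 m.

60.4 m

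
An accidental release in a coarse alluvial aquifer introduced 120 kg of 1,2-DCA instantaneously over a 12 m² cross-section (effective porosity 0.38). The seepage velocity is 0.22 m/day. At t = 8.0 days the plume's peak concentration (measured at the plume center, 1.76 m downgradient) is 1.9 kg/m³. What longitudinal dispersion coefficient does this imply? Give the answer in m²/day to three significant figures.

1.91 m²/day

At the plume center C_max = M/(n_e·A·√(4πDt)), so D = M²/(4πt·(n_e·A·C_max)²).
n_e·A·C_max = 0.38 × 12 × 1.9 = 8.664 kg/m.
D = 120²/(4π × 8.0 × 8.664²) = 1.91 m²/day.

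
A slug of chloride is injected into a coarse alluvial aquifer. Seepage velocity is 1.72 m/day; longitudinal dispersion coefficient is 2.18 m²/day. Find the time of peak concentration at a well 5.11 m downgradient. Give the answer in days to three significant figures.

2.32 days

For the 1D instantaneous-source solution, setting ∂C/∂t = 0 at fixed x gives v²t² + 2Dt − x² = 0, so t = (√(D² + v²x²) − D)/v².
√(D² + v²x²) = √(2.18² + 1.72² × 5.11²) = 9.056; v² = 2.9584.
t = (9.056 − 2.18)/2.9584 = 2.32 days (vs. the pure-advection estimate x/v = 2.97 d).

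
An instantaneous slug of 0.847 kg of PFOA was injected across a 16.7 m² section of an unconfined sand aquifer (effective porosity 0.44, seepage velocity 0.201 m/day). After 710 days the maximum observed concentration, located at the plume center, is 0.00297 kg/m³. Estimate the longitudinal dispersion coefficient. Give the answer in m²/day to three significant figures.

At the plume center C_max = M/(n_e·A·√(4πDt)), so D = M²/(4πt·(n_e·A·C_max)²).
n_e·A·C_max = 0.44 × 16.7 × 0.00297 = 0.02182 kg/m.
D = 0.847²/(4π × 710 × 0.02182²) = 0.169 m²/day.

0.169 m²/day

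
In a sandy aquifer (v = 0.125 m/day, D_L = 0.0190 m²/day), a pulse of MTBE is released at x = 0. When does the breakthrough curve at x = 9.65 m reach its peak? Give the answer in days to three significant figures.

For the 1D instantaneous-source solution, setting ∂C/∂t = 0 at fixed x gives v²t² + 2Dt − x² = 0, so t = (√(D² + v²x²) − D)/v².
√(D² + v²x²) = √(0.0190² + 0.125² × 9.65²) = 1.206; v² = 0.015625.
t = (1.206 − 0.0190)/0.015625 = 76.0 days (vs. the pure-advection estimate x/v = 77.2 d).

76.0 days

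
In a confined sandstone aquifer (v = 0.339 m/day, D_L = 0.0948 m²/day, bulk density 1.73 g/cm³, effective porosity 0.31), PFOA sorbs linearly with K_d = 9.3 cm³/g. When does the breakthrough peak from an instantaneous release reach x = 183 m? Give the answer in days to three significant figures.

28500 days

Retardation factor R = 1 + ρ_b·K_d/n = 1 + 1.73 × 9.3/0.31 = 52.90.
Sorption retards both mechanisms: v_R = v/R = 0.006408 m/day, D_R = D/R = 0.001792 m²/day.
Peak time from v_R²t² + 2D_R t − x² = 0: t = (√(D_R² + v_R²x²) − D_R)/v_R².
√(D_R² + v_R²x²) = √(0.001792² + 0.006408² × 183²) = 1.173; v_R² = 4.106e-05.
t = (1.173 − 0.001792)/4.106e-05 = 28500 days.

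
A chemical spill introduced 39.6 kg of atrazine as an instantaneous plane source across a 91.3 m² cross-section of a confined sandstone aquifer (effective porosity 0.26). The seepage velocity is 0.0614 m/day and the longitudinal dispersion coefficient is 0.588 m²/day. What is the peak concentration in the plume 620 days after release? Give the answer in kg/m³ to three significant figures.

0.0246 kg/m³

The peak of an instantaneous 1D plume sits at x = vt; there the Gaussian factor is 1 and C_max = M/(n_e·A·√(4πDt)), where n_e·A is the pore area the mass is dissolved in.
√(4πDt) = √(4π × 0.588 × 620) = 67.68 m, so C_max = 39.6/(0.26 × 91.3 × 67.68) = 0.0246 kg/m³.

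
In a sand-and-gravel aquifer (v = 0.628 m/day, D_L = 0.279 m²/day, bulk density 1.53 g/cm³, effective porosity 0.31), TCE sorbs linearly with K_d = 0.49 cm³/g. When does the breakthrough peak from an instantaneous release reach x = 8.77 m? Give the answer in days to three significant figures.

Retardation factor R = 1 + ρ_b·K_d/n = 1 + 1.53 × 0.49/0.31 = 3.418.
Sorption retards both mechanisms: v_R = v/R = 0.1837 m/day, D_R = D/R = 0.08163 m²/day.
Peak time from v_R²t² + 2D_R t − x² = 0: t = (√(D_R² + v_R²x²) − D_R)/v_R².
√(D_R² + v_R²x²) = √(0.08163² + 0.1837² × 8.77²) = 1.613; v_R² = 0.03375.
t = (1.613 − 0.08163)/0.03375 = 45.4 days.

45.4 days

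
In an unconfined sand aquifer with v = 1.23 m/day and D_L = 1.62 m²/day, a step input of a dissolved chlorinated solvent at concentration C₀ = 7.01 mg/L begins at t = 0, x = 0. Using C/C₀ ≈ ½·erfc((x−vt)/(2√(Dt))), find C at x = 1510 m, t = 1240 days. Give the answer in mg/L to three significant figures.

For a continuous step input, C/C₀ ≈ ½·erfc((x−vt)/(2√(Dt))).
vt = 1.23 × 1240 = 1525.2 m and 2√(Dt) = 2√(1.62 × 1240) = 89.64 m.
Argument (x−vt)/(2√(Dt)) = (1510 − 1525.2)/89.64 = -0.1696; ½·erfc(-0.1696) = 0.5948.
C = 7.01 × 0.5948 = 4.17 mg/L.

4.17 mg/L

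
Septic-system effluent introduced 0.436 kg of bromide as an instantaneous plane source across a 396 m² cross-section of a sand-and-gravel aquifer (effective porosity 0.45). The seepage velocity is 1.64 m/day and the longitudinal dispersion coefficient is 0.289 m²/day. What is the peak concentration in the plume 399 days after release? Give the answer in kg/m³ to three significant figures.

The peak of an instantaneous 1D plume sits at x = vt; there the Gaussian factor is 1 and C_max = M/(n_e·A·√(4πDt)), where n_e·A is the pore area the mass is dissolved in.
√(4πDt) = √(4π × 0.289 × 399) = 38.07 m, so C_max = 0.436/(0.45 × 396 × 38.07) = 6.43e-05 kg/m³.

6.43e-05 kg/m³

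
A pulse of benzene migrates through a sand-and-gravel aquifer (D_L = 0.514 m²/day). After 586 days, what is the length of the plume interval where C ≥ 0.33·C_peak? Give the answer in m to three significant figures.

73.1 m

The plume is Gaussian with σ = √(2Dt) = √(2 × 0.514 × 586) = 24.54 m.
C/C_peak = exp(−Δx²/(2σ²)) = 0.33 ⇒ Δx = σ·√(−2 ln 0.33) = 24.54 × 1.489 = 36.54 m.
Width = 2Δx = 73.1 m.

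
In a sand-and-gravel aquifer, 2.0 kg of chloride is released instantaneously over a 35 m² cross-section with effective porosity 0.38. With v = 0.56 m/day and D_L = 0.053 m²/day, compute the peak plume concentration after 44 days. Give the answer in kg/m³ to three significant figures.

0.0278 kg/m³

The peak of an instantaneous 1D plume sits at x = vt; there the Gaussian factor is 1 and C_max = M/(n_e·A·√(4πDt)), where n_e·A is the pore area the mass is dissolved in.
√(4πDt) = √(4π × 0.053 × 44) = 5.413 m, so C_max = 2.0/(0.38 × 35 × 5.413) = 0.0278 kg/m³.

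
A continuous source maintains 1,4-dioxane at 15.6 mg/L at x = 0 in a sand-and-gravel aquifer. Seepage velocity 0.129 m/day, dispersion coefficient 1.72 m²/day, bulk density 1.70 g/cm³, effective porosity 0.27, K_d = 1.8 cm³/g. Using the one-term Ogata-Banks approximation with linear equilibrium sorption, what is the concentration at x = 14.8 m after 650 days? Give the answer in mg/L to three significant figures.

4.31 mg/L

Retardation factor R = 1 + ρ_b·K_d/n = 1 + 1.70 × 1.8/0.27 = 12.33.
Sorption retards both mechanisms: v_R = v/R = 0.01046 m/day, D_R = D/R = 0.1395 m²/day.
v_R·t = 0.01046 × 650 = 6.799 m; 2√(D_R t) = 19.04 m; argument = (14.8 − 6.799)/19.04 = 0.4202.
C = C₀ × ½·erfc(0.4202) = 15.6 × 0.2762 = 4.31 mg/L.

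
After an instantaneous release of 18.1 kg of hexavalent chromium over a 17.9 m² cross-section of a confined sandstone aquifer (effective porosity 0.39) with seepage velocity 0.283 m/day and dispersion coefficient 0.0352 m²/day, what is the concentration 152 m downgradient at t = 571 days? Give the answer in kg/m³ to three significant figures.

0.0519 kg/m³

For an instantaneous plane source, C(x,t) = M/(n_e·A·√(4πDt)) · exp(−(x−vt)²/(4Dt)), with n_e·A the pore (flow) area.
Plume center vt = 0.283 × 571 = 161.593 m, so the well at 152 m is 9.593 m upgradient of the peak.
√(4πDt) = 15.89 m, giving peak height M/(n_e·A·√(4πDt)) = 18.1/(0.39 × 17.9 × 15.89) = 0.1632 kg/m³.
(x−vt)²/(4Dt) = (-9.593)²/(4 × 0.0352 × 571) = 1.145; exp(−1.145) = 0.3182.
C = 0.1632 × 0.3182 = 0.0519 kg/m³.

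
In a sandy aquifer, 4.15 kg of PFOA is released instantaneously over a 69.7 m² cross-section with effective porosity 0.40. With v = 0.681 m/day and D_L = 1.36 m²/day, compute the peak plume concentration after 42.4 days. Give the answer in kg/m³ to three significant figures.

The peak of an instantaneous 1D plume sits at x = vt; there the Gaussian factor is 1 and C_max = M/(n_e·A·√(4πDt)), where n_e·A is the pore area the mass is dissolved in.
√(4πDt) = √(4π × 1.36 × 42.4) = 26.92 m, so C_max = 4.15/(0.40 × 69.7 × 26.92) = 0.00553 kg/m³.

0.00553 kg/m³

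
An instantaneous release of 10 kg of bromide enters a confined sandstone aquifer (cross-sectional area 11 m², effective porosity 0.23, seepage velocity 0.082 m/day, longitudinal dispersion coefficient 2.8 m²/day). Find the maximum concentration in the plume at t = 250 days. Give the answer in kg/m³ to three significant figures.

The peak of an instantaneous 1D plume sits at x = vt; there the Gaussian factor is 1 and C_max = M/(n_e·A·√(4πDt)), where n_e·A is the pore area the mass is dissolved in.
√(4πDt) = √(4π × 2.8 × 250) = 93.79 m, so C_max = 10/(0.23 × 11 × 93.79) = 0.0421 kg/m³.

0.0421 kg/m³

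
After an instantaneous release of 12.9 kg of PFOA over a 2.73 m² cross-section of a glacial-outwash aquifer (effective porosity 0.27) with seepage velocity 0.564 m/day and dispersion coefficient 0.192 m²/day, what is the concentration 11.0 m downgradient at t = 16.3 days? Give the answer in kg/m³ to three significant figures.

2.15 kg/m³

For an instantaneous plane source, C(x,t) = M/(n_e·A·√(4πDt)) · exp(−(x−vt)²/(4Dt)), with n_e·A the pore (flow) area.
Plume center vt = 0.564 × 16.3 = 9.1932 m, so the well at 11.0 m is 1.8068 m downgradient of the peak.
√(4πDt) = 6.271 m, giving peak height M/(n_e·A·√(4πDt)) = 12.9/(0.27 × 2.73 × 6.271) = 2.791 kg/m³.
(x−vt)²/(4Dt) = (1.8068)²/(4 × 0.192 × 16.3) = 0.2608; exp(−0.2608) = 0.7704.
C = 2.791 × 0.7704 = 2.15 kg/m³.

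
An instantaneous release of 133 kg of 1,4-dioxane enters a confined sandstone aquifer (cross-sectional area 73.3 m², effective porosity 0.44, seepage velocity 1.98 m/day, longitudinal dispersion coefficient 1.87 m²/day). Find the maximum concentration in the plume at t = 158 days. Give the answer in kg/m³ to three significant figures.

0.0677 kg/m³

The peak of an instantaneous 1D plume sits at x = vt; there the Gaussian factor is 1 and C_max = M/(n_e·A·√(4πDt)), where n_e·A is the pore area the mass is dissolved in.
√(4πDt) = √(4π × 1.87 × 158) = 60.93 m, so C_max = 133/(0.44 × 73.3 × 60.93) = 0.0677 kg/m³.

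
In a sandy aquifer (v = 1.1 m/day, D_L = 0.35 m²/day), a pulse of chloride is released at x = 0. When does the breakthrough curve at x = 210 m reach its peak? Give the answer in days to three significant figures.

For the 1D instantaneous-source solution, setting ∂C/∂t = 0 at fixed x gives v²t² + 2Dt − x² = 0, so t = (√(D² + v²x²) − D)/v².
√(D² + v²x²) = √(0.35² + 1.1² × 210²) = 231.0; v² = 1.21.
t = (231.0 − 0.35)/1.21 = 191 days (vs. the pure-advection estimate x/v = 191 d).

191 days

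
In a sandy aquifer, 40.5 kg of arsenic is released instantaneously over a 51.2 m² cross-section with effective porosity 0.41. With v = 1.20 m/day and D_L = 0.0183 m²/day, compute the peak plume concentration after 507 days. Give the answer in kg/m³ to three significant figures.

The peak of an instantaneous 1D plume sits at x = vt; there the Gaussian factor is 1 and C_max = M/(n_e·A·√(4πDt)), where n_e·A is the pore area the mass is dissolved in.
√(4πDt) = √(4π × 0.0183 × 507) = 10.80 m, so C_max = 40.5/(0.41 × 51.2 × 10.80) = 0.179 kg/m³.

0.179 kg/m³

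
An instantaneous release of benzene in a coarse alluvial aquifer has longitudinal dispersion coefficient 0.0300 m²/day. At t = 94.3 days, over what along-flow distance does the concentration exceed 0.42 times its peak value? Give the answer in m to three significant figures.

The plume is Gaussian with σ = √(2Dt) = √(2 × 0.0300 × 94.3) = 2.379 m.
C/C_peak = exp(−Δx²/(2σ²)) = 0.42 ⇒ Δx = σ·√(−2 ln 0.42) = 2.379 × 1.317 = 3.133 m.
Width = 2Δx = 6.27 m.

6.27 m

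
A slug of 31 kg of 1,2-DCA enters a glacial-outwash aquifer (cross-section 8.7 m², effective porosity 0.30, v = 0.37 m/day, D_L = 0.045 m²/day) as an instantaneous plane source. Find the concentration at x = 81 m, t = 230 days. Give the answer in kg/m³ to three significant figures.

0.694 kg/m³

For an instantaneous plane source, C(x,t) = M/(n_e·A·√(4πDt)) · exp(−(x−vt)²/(4Dt)), with n_e·A the pore (flow) area.
Plume center vt = 0.37 × 230 = 85.1 m, so the well at 81 m is 4.1 m upgradient of the peak.
√(4πDt) = 11.40 m, giving peak height M/(n_e·A·√(4πDt)) = 31/(0.30 × 8.7 × 11.40) = 1.042 kg/m³.
(x−vt)²/(4Dt) = (-4.1)²/(4 × 0.045 × 230) = 0.4060; exp(−0.4060) = 0.6663.
C = 1.042 × 0.6663 = 0.694 kg/m³.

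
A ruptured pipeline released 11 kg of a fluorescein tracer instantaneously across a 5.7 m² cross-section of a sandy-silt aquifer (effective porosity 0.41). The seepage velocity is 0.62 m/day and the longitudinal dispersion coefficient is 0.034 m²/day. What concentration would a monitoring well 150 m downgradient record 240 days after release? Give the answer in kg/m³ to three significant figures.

0.445 kg/m³

For an instantaneous plane source, C(x,t) = M/(n_e·A·√(4πDt)) · exp(−(x−vt)²/(4Dt)), with n_e·A the pore (flow) area.
Plume center vt = 0.62 × 240 = 148.8 m, so the well at 150 m is 1.2 m downgradient of the peak.
√(4πDt) = 10.13 m, giving peak height M/(n_e·A·√(4πDt)) = 11/(0.41 × 5.7 × 10.13) = 0.4646 kg/m³.
(x−vt)²/(4Dt) = (1.2)²/(4 × 0.034 × 240) = 0.04412; exp(−0.04412) = 0.9568.
C = 0.4646 × 0.9568 = 0.445 kg/m³.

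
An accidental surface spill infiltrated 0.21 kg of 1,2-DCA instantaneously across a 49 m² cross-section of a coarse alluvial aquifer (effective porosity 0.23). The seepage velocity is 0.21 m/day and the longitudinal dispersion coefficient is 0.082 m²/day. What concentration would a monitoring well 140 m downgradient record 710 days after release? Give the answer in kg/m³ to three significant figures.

0.000483 kg/m³

For an instantaneous plane source, C(x,t) = M/(n_e·A·√(4πDt)) · exp(−(x−vt)²/(4Dt)), with n_e·A the pore (flow) area.
Plume center vt = 0.21 × 710 = 149.1 m, so the well at 140 m is 9.1 m upgradient of the peak.
√(4πDt) = 27.05 m, giving peak height M/(n_e·A·√(4πDt)) = 0.21/(0.23 × 49 × 27.05) = 0.0006889 kg/m³.
(x−vt)²/(4Dt) = (-9.1)²/(4 × 0.082 × 710) = 0.3556; exp(−0.3556) = 0.7008.
C = 0.0006889 × 0.7008 = 0.000483 kg/m³.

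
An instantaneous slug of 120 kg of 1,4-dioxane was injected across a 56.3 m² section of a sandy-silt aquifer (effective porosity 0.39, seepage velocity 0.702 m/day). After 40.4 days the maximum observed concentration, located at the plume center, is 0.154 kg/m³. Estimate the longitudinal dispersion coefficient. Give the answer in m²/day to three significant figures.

At the plume center C_max = M/(n_e·A·√(4πDt)), so D = M²/(4πt·(n_e·A·C_max)²).
n_e·A·C_max = 0.39 × 56.3 × 0.154 = 3.381 kg/m.
D = 120²/(4π × 40.4 × 3.381²) = 2.48 m²/day.

2.48 m²/day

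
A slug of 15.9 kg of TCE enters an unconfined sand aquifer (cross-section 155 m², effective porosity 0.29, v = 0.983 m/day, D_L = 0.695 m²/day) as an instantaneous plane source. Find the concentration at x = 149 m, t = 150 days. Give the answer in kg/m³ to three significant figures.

For an instantaneous plane source, C(x,t) = M/(n_e·A·√(4πDt)) · exp(−(x−vt)²/(4Dt)), with n_e·A the pore (flow) area.
Plume center vt = 0.983 × 150 = 147.45 m, so the well at 149 m is 1.55 m downgradient of the peak.
√(4πDt) = 36.19 m, giving peak height M/(n_e·A·√(4πDt)) = 15.9/(0.29 × 155 × 36.19) = 0.009774 kg/m³.
(x−vt)²/(4Dt) = (1.55)²/(4 × 0.695 × 150) = 0.005761; exp(−0.005761) = 0.9943.
C = 0.009774 × 0.9943 = 0.00972 kg/m³.

0.00972 kg/m³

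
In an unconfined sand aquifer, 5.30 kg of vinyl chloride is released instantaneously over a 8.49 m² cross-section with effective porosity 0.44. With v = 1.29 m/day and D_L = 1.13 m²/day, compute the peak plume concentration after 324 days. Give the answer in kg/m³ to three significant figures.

The peak of an instantaneous 1D plume sits at x = vt; there the Gaussian factor is 1 and C_max = M/(n_e·A·√(4πDt)), where n_e·A is the pore area the mass is dissolved in.
√(4πDt) = √(4π × 1.13 × 324) = 67.83 m, so C_max = 5.30/(0.44 × 8.49 × 67.83) = 0.0209 kg/m³.

0.0209 kg/m³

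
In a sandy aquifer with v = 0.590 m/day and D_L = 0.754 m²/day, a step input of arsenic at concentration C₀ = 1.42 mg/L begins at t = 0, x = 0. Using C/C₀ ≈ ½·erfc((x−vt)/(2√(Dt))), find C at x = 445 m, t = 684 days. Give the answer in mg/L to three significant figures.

0.140 mg/L

For a continuous step input, C/C₀ ≈ ½·erfc((x−vt)/(2√(Dt))).
vt = 0.590 × 684 = 403.56 m and 2√(Dt) = 2√(0.754 × 684) = 45.42 m.
Argument (x−vt)/(2√(Dt)) = (445 − 403.56)/45.42 = 0.9124; ½·erfc(0.9124) = 0.09847.
C = 1.42 × 0.09847 = 0.140 mg/L.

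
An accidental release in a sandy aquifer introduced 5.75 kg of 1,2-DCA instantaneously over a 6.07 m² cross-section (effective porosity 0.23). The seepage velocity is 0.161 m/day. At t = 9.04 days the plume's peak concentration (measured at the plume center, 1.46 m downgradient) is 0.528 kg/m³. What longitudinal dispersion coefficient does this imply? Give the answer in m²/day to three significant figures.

0.536 m²/day

At the plume center C_max = M/(n_e·A·√(4πDt)), so D = M²/(4πt·(n_e·A·C_max)²).
n_e·A·C_max = 0.23 × 6.07 × 0.528 = 0.7371 kg/m.
D = 5.75²/(4π × 9.04 × 0.7371²) = 0.536 m²/day.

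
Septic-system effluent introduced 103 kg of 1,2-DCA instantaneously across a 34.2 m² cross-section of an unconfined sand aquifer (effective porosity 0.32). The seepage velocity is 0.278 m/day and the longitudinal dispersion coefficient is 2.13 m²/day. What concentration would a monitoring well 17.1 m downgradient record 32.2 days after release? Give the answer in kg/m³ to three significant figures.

0.252 kg/m³

For an instantaneous plane source, C(x,t) = M/(n_e·A·√(4πDt)) · exp(−(x−vt)²/(4Dt)), with n_e·A the pore (flow) area.
Plume center vt = 0.278 × 32.2 = 8.9516 m, so the well at 17.1 m is 8.1484 m downgradient of the peak.
√(4πDt) = 29.36 m, giving peak height M/(n_e·A·√(4πDt)) = 103/(0.32 × 34.2 × 29.36) = 0.3206 kg/m³.
(x−vt)²/(4Dt) = (8.1484)²/(4 × 2.13 × 32.2) = 0.2420; exp(−0.2420) = 0.7851.
C = 0.3206 × 0.7851 = 0.252 kg/m³.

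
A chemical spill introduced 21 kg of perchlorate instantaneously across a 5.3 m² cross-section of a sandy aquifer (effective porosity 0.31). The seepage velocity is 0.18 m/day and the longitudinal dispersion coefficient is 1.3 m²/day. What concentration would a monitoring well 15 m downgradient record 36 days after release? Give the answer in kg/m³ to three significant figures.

For an instantaneous plane source, C(x,t) = M/(n_e·A·√(4πDt)) · exp(−(x−vt)²/(4Dt)), with n_e·A the pore (flow) area.
Plume center vt = 0.18 × 36 = 6.48 m, so the well at 15 m is 8.52 m downgradient of the peak.
√(4πDt) = 24.25 m, giving peak height M/(n_e·A·√(4πDt)) = 21/(0.31 × 5.3 × 24.25) = 0.5271 kg/m³.
(x−vt)²/(4Dt) = (8.52)²/(4 × 1.3 × 36) = 0.3878; exp(−0.3878) = 0.6785.
C = 0.5271 × 0.6785 = 0.358 kg/m³.

0.358 kg/m³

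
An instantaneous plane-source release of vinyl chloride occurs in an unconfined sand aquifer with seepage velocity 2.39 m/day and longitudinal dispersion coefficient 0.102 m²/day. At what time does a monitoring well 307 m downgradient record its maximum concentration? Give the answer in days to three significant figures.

For the 1D instantaneous-source solution, setting ∂C/∂t = 0 at fixed x gives v²t² + 2Dt − x² = 0, so t = (√(D² + v²x²) − D)/v².
√(D² + v²x²) = √(0.102² + 2.39² × 307²) = 733.7; v² = 5.7121.
t = (733.7 − 0.102)/5.7121 = 128 days (vs. the pure-advection estimate x/v = 128 d).

128 days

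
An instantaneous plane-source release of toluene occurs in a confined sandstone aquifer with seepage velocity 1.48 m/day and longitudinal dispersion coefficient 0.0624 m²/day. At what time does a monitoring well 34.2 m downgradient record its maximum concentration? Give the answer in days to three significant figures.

23.1 days

For the 1D instantaneous-source solution, setting ∂C/∂t = 0 at fixed x gives v²t² + 2Dt − x² = 0, so t = (√(D² + v²x²) − D)/v².
√(D² + v²x²) = √(0.0624² + 1.48² × 34.2²) = 50.62; v² = 2.1904.
t = (50.62 − 0.0624)/2.1904 = 23.1 days (vs. the pure-advection estimate x/v = 23.1 d).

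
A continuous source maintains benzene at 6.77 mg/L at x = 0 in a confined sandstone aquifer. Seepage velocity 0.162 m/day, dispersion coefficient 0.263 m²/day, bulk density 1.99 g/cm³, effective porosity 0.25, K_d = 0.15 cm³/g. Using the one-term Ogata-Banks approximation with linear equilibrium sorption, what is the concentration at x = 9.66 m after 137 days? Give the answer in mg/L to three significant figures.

Retardation factor R = 1 + ρ_b·K_d/n = 1 + 1.99 × 0.15/0.25 = 2.194.
Sorption retards both mechanisms: v_R = v/R = 0.07384 m/day, D_R = D/R = 0.1199 m²/day.
v_R·t = 0.07384 × 137 = 10.11608 m; 2√(D_R t) = 8.106 m; argument = (9.66 − 10.11608)/8.106 = -0.05626.
C = C₀ × ½·erfc(-0.05626) = 6.77 × 0.5317 = 3.60 mg/L.

3.60 mg/L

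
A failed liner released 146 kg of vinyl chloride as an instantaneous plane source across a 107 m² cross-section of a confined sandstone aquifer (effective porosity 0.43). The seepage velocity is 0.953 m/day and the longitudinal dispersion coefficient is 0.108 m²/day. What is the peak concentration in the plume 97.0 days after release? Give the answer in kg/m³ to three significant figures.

The peak of an instantaneous 1D plume sits at x = vt; there the Gaussian factor is 1 and C_max = M/(n_e·A·√(4πDt)), where n_e·A is the pore area the mass is dissolved in.
√(4πDt) = √(4π × 0.108 × 97.0) = 11.47 m, so C_max = 146/(0.43 × 107 × 11.47) = 0.277 kg/m³.

0.277 kg/m³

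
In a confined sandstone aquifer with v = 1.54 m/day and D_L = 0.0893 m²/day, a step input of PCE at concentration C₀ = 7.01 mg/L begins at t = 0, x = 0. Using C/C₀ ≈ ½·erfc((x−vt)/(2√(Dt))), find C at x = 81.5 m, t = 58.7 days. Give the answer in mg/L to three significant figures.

6.99 mg/L

For a continuous step input, C/C₀ ≈ ½·erfc((x−vt)/(2√(Dt))).
vt = 1.54 × 58.7 = 90.398 m and 2√(Dt) = 2√(0.0893 × 58.7) = 4.579 m.
Argument (x−vt)/(2√(Dt)) = (81.5 − 90.398)/4.579 = -1.943; ½·erfc(-1.943) = 0.9970.
C = 7.01 × 0.9970 = 6.99 mg/L.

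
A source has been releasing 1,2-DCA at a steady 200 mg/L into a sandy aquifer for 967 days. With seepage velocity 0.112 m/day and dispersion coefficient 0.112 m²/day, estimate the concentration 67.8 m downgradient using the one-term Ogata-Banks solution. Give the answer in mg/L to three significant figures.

199 mg/L

For a continuous step input, C/C₀ ≈ ½·erfc((x−vt)/(2√(Dt))).
vt = 0.112 × 967 = 108.304 m and 2√(Dt) = 2√(0.112 × 967) = 20.81 m.
Argument (x−vt)/(2√(Dt)) = (67.8 − 108.304)/20.81 = -1.946; ½·erfc(-1.946) = 0.9970.
C = 200 × 0.9970 = 199 mg/L.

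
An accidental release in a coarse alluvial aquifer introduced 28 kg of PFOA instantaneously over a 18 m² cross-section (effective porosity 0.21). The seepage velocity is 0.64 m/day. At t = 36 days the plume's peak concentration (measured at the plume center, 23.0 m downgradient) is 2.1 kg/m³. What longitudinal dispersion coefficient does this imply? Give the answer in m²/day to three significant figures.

At the plume center C_max = M/(n_e·A·√(4πDt)), so D = M²/(4πt·(n_e·A·C_max)²).
n_e·A·C_max = 0.21 × 18 × 2.1 = 7.938 kg/m.
D = 28²/(4π × 36 × 7.938²) = 0.0275 m²/day.

0.0275 m²/day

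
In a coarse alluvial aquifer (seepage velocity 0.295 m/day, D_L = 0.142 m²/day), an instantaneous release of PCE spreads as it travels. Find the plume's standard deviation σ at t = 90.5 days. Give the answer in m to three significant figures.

Dispersive spreading gives a Gaussian with σ² = 2Dt; advection only shifts the center.
σ = √(2 × 0.142 × 90.5) = 5.07 m.

5.07 m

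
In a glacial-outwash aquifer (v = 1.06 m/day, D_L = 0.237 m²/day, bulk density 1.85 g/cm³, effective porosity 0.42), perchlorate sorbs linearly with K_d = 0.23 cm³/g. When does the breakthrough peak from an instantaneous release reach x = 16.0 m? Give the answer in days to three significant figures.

30.0 days

Retardation factor R = 1 + ρ_b·K_d/n = 1 + 1.85 × 0.23/0.42 = 2.013.
Sorption retards both mechanisms: v_R = v/R = 0.5266 m/day, D_R = D/R = 0.1177 m²/day.
Peak time from v_R²t² + 2D_R t − x² = 0: t = (√(D_R² + v_R²x²) − D_R)/v_R².
√(D_R² + v_R²x²) = √(0.1177² + 0.5266² × 16.0²) = 8.426; v_R² = 0.2773.
t = (8.426 − 0.1177)/0.2773 = 30.0 days.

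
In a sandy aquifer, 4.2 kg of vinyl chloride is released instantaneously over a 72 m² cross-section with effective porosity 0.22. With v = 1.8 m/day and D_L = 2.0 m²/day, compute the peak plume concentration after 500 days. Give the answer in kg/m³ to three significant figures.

The peak of an instantaneous 1D plume sits at x = vt; there the Gaussian factor is 1 and C_max = M/(n_e·A·√(4πDt)), where n_e·A is the pore area the mass is dissolved in.
√(4πDt) = √(4π × 2.0 × 500) = 112.1 m, so C_max = 4.2/(0.22 × 72 × 112.1) = 0.00237 kg/m³.

0.00237 kg/m³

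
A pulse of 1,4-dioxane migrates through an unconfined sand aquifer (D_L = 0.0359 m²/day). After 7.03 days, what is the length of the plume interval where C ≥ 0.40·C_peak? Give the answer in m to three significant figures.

The plume is Gaussian with σ = √(2Dt) = √(2 × 0.0359 × 7.03) = 0.7105 m.
C/C_peak = exp(−Δx²/(2σ²)) = 0.40 ⇒ Δx = σ·√(−2 ln 0.40) = 0.7105 × 1.354 = 0.9620 m.
Width = 2Δx = 1.92 m.

1.92 m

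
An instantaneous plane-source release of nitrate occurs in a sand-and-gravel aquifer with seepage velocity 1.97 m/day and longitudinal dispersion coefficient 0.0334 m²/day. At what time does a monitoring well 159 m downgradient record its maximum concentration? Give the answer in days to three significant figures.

For the 1D instantaneous-source solution, setting ∂C/∂t = 0 at fixed x gives v²t² + 2Dt − x² = 0, so t = (√(D² + v²x²) − D)/v².
√(D² + v²x²) = √(0.0334² + 1.97² × 159²) = 313.2; v² = 3.8809.
t = (313.2 − 0.0334)/3.8809 = 80.7 days (vs. the pure-advection estimate x/v = 80.7 d).

80.7 days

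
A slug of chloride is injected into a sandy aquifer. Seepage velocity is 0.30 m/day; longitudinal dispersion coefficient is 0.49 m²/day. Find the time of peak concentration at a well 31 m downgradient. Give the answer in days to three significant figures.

98.0 days

For the 1D instantaneous-source solution, setting ∂C/∂t = 0 at fixed x gives v²t² + 2Dt − x² = 0, so t = (√(D² + v²x²) − D)/v².
√(D² + v²x²) = √(0.49² + 0.30² × 31²) = 9.313; v² = 0.09.
t = (9.313 − 0.49)/0.09 = 98.0 days (vs. the pure-advection estimate x/v = 103 d).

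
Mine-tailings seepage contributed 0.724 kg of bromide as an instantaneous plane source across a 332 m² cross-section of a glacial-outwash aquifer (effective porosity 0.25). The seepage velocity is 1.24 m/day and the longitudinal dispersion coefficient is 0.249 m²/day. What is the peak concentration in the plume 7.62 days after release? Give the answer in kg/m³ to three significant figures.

0.00179 kg/m³

The peak of an instantaneous 1D plume sits at x = vt; there the Gaussian factor is 1 and C_max = M/(n_e·A·√(4πDt)), where n_e·A is the pore area the mass is dissolved in.
√(4πDt) = √(4π × 0.249 × 7.62) = 4.883 m, so C_max = 0.724/(0.25 × 332 × 4.883) = 0.00179 kg/m³.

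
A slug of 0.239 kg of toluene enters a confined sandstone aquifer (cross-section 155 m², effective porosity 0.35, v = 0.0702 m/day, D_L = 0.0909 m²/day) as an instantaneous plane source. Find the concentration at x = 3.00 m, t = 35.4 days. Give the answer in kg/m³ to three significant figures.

For an instantaneous plane source, C(x,t) = M/(n_e·A·√(4πDt)) · exp(−(x−vt)²/(4Dt)), with n_e·A the pore (flow) area.
Plume center vt = 0.0702 × 35.4 = 2.48508 m, so the well at 3.00 m is 0.51492 m downgradient of the peak.
√(4πDt) = 6.359 m, giving peak height M/(n_e·A·√(4πDt)) = 0.239/(0.35 × 155 × 6.359) = 0.0006928 kg/m³.
(x−vt)²/(4Dt) = (0.51492)²/(4 × 0.0909 × 35.4) = 0.02060; exp(−0.02060) = 0.9796.
C = 0.0006928 × 0.9796 = 0.000679 kg/m³.

0.000679 kg/m³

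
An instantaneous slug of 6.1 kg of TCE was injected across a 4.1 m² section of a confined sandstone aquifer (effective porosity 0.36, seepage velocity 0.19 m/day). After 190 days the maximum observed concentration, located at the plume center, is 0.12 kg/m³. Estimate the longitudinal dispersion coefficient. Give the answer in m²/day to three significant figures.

0.497 m²/day

At the plume center C_max = M/(n_e·A·√(4πDt)), so D = M²/(4πt·(n_e·A·C_max)²).
n_e·A·C_max = 0.36 × 4.1 × 0.12 = 0.1771 kg/m.
D = 6.1²/(4π × 190 × 0.1771²) = 0.497 m²/day.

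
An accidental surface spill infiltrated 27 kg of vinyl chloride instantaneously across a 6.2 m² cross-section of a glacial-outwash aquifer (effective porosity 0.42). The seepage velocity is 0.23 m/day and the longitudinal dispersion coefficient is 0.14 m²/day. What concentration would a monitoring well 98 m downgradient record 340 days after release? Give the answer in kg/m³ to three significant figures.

0.0541 kg/m³

For an instantaneous plane source, C(x,t) = M/(n_e·A·√(4πDt)) · exp(−(x−vt)²/(4Dt)), with n_e·A the pore (flow) area.
Plume center vt = 0.23 × 340 = 78.2 m, so the well at 98 m is 19.8 m downgradient of the peak.
√(4πDt) = 24.46 m, giving peak height M/(n_e·A·√(4πDt)) = 27/(0.42 × 6.2 × 24.46) = 0.4239 kg/m³.
(x−vt)²/(4Dt) = (19.8)²/(4 × 0.14 × 340) = 2.059; exp(−2.059) = 0.1276.
C = 0.4239 × 0.1276 = 0.0541 kg/m³.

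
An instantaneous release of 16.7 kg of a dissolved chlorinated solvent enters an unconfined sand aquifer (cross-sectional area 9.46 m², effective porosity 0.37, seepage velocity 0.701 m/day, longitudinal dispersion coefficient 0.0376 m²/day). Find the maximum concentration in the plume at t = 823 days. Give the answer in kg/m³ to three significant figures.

0.242 kg/m³

The peak of an instantaneous 1D plume sits at x = vt; there the Gaussian factor is 1 and C_max = M/(n_e·A·√(4πDt)), where n_e·A is the pore area the mass is dissolved in.
√(4πDt) = √(4π × 0.0376 × 823) = 19.72 m, so C_max = 16.7/(0.37 × 9.46 × 19.72) = 0.242 kg/m³.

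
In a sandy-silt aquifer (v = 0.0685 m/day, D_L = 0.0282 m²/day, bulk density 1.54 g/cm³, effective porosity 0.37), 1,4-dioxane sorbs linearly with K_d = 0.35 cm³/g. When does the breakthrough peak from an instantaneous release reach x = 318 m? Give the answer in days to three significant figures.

11400 days

Retardation factor R = 1 + ρ_b·K_d/n = 1 + 1.54 × 0.35/0.37 = 2.457.
Sorption retards both mechanisms: v_R = v/R = 0.02788 m/day, D_R = D/R = 0.01148 m²/day.
Peak time from v_R²t² + 2D_R t − x² = 0: t = (√(D_R² + v_R²x²) − D_R)/v_R².
√(D_R² + v_R²x²) = √(0.01148² + 0.02788² × 318²) = 8.866; v_R² = 0.0007773.
t = (8.866 − 0.01148)/0.0007773 = 11400 days.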